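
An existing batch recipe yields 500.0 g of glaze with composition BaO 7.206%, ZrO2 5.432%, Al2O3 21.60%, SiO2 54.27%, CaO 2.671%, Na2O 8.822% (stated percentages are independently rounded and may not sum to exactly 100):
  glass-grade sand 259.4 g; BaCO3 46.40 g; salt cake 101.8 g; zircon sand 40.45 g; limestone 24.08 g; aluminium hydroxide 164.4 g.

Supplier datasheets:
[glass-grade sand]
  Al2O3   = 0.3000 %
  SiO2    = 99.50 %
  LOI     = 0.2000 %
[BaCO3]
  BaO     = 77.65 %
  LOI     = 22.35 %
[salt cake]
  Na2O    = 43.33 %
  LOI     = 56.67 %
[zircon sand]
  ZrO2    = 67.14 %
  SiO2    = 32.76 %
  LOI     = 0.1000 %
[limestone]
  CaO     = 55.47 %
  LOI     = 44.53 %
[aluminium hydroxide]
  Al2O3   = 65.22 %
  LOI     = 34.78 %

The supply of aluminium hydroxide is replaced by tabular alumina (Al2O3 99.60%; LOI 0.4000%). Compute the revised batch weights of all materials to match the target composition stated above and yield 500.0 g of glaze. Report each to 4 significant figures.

All arithmetic keeps exact precision from start to finish; mid-chain values are displayed rounded to 4 significant digits; a single rounding yields each reported result; all derived quantities are rebuilt from the batch weights per 500.0 g of glass at exact precision (yield, glass mass, totals, six oxide percentages, LOI), as set out in the question or the answer.
The oxide mass targets at 500.0 g glaze:
  BaO: 7.206% × 500.0 = 36.03 g
  ZrO2: 5.432% × 500.0 = 27.16 g
  Al2O3: 21.60% × 500.0 = 108.0 g
  SiO2: 54.27% × 500.0 = 271.4 g
  CaO: 2.671% × 500.0 = 13.36 g
  Na2O: 8.822% × 500.0 = 44.11 g
A balance pass over the oxides, using the reported weights, relative to the basis at hand (sum by sum, the targets are met net of answer rounding effects):
  BaO: 46.40·0.7765 = 36.03 g (target 36.03 g)
  ZrO2: 40.45·0.6714 = 27.16 g (target 27.16 g)
  Al2O3: 259.4·0.003000 + 107.7·0.9960 = 108.0 g (target 108.0 g)
  SiO2: 259.4·0.9950 + 40.45·0.3276 = 271.4 g (target 271.4 g)
  CaO: 24.08·0.5547 = 13.36 g (target 13.36 g)
  Na2O: 101.8·0.4333 = 44.11 g (target 44.11 g)
The glass-mass cross-check: total charge less LOI = 500.1 g (summing oxide targets gives 500.0 g; stated basis 500.0 g — gaps are rounding artifacts).
Total batch = Σ batch = 579.8 g; LOI removed, Σ of batch·LOI: 79.77 g; yield = glass ÷ total batch = 86.24%.

Revised batch per 500.0 g glaze:
  glass-grade sand: 259.4 g
  BaCO3: 46.40 g
  salt cake: 101.8 g
  zircon sand: 40.45 g
  limestone: 24.08 g
  tabular alumina: 107.7 g
Total batch = 579.8 g; LOI loss = 79.77 g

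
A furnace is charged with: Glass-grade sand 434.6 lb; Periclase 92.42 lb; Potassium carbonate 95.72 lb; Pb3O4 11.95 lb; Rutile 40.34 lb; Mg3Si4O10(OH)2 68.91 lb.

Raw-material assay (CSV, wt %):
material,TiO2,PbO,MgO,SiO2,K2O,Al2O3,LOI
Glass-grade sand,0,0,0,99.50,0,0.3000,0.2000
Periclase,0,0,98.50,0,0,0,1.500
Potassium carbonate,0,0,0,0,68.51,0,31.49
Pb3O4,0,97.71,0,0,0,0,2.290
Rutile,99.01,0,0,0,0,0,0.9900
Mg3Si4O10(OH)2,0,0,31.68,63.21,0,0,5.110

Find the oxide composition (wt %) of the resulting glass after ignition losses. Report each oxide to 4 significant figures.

Glass mass = 707.3 lb (batch 743.9 − LOI 36.59).
Composition: TiO2 5.647%, PbO 1.651%, MgO 15.96%, SiO2 67.29%, K2O 9.271%, Al2O3 0.1843%

Exact precision is held from first step to last — intermediates are printed with 4-significant-figure rounding within the worked lines; every reported result carries a single rounding; the derived quantities (yield, net glass mass, six oxide percentages, totals, ignition loss) are re-derived starting from the weights on 707.3 lb of glass in full float precision as set out in the question or the answer.
Oxide-by-oxide delivered mass:
  TiO2: 40.34·0.9901 = 39.94 lb
  PbO: 11.95·0.9771 = 11.68 lb
  MgO: 92.42·0.9850 + 68.91·0.3168 = 112.9 lb
  SiO2: 434.6·0.9950 + 68.91·0.6321 = 476.0 lb
  K2O: 95.72·0.6851 = 65.58 lb
  Al2O3: 434.6·0.003000 = 1.304 lb
LOI: 434.6·0.002000 + 92.42·0.01500 + 95.72·0.3149 + 11.95·0.02290 + 40.34·0.009900 + 68.91·0.05110 = 36.59 lb
Resulting glass, batch − LOI: 743.9 − 36.59 = 707.3 lb (equal to the oxide-mass sum)
wt % = oxide mass / glass mass × 100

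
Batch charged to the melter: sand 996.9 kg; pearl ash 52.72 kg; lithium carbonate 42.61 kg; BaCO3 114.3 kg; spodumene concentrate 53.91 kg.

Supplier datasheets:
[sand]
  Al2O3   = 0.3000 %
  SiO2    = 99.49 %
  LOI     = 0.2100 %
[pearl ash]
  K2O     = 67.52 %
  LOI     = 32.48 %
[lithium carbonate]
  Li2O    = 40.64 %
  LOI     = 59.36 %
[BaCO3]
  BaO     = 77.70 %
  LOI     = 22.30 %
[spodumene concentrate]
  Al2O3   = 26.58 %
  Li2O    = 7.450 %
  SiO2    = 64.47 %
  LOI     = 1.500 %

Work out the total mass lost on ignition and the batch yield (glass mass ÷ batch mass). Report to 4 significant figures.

LOI loss = 70.81 kg; glass = 1190 kg; yield = 94.38%

Rounding to four significant digits extends to every working value as shown. The working math maintains exact precision from first step to last; a single rounding finalizes every reported value. Derived quantities (totals, yield, the five compositions, glass mass, ignition loss) are recomputed using the weight values for 1190 kg of glass at exact precision, exactly as printed in the question or the answer.
Ignition loss by material:
  sand: 996.9 × 0.002100 = 2.093 kg
  pearl ash: 52.72 × 0.3248 = 17.12 kg
  lithium carbonate: 42.61 × 0.5936 = 25.29 kg
  BaCO3: 114.3 × 0.2230 = 25.49 kg
  spodumene concentrate: 53.91 × 0.01500 = 0.8086 kg
Total LOI = 70.81 kg
Glass = batch − LOI = 1260 − 70.81 = 1190 kg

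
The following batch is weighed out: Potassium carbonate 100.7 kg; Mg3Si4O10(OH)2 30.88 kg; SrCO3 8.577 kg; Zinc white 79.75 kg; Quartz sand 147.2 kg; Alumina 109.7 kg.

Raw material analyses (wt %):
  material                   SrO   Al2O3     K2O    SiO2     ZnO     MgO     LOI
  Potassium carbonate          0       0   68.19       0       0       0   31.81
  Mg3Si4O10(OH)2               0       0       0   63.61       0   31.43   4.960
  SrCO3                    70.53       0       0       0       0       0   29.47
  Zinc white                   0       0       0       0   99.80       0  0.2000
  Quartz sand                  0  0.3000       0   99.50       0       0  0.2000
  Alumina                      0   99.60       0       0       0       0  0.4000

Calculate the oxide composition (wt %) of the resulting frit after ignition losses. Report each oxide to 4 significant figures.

All internal work runs at exact precision from start to finish; the intermediate values are printed, rounded to four significant figures, alongside each step; exactly one rounding lands on every reported value. The derived quantities (glass mass, the totals, yield, the six compositions, LOI) are computed from the batch weights at 439.8 kg of glass in exact precision precisely as stated by question or answer.
Mass of each oxide from the mix:
  SrO: 8.577·0.7053 = 6.049 kg
  Al2O3: 147.2·0.003000 + 109.7·0.9960 = 109.7 kg
  K2O: 100.7·0.6819 = 68.67 kg
  SiO2: 30.88·0.6361 + 147.2·0.9950 = 166.1 kg
  ZnO: 79.75·0.9980 = 79.59 kg
  MgO: 30.88·0.3143 = 9.706 kg
LOI: 100.7·0.3181 + 30.88·0.04960 + 8.577·0.2947 + 79.75·0.002000 + 147.2·0.002000 + 109.7·0.004000 = 36.98 kg
batch − LOI leaves glass = 476.8 − 36.98 = 439.8 kg (matching Σ of the oxides)
each oxide over glass, ×100, is wt %

Glass mass = 439.8 kg (batch 476.8 − LOI 36.98).
Composition: SrO 1.375%, Al2O3 24.94%, K2O 15.61%, SiO2 37.77%, ZnO 18.10%, MgO 2.207%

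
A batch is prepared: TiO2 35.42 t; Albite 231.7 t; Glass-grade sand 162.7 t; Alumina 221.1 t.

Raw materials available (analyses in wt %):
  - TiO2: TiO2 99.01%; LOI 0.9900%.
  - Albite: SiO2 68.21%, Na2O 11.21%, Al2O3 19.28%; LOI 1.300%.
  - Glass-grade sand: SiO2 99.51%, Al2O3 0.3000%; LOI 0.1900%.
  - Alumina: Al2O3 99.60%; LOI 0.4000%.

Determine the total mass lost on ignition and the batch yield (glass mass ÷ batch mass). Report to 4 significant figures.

Rounding to four significant digits applies to every working value as displayed — the whole derivation carries full precision from start to finish; every reported value takes just one rounding; derived quantities are rebuilt from the weighed amounts for 646.4 t of glass in full float precision (net glass mass, ignition loss, totals, the yield, the four compositions), as set out in either problem or answer.
Material-by-material LOI:
  TiO2: 35.42 × 0.009900 = 0.3507 t
  Albite: 231.7 × 0.01300 = 3.012 t
  Glass-grade sand: 162.7 × 0.001900 = 0.3091 t
  Alumina: 221.1 × 0.004000 = 0.8844 t
Total LOI = 4.556 t
Glass = batch − LOI = 650.9 − 4.556 = 646.4 t

LOI loss = 4.556 t; glass = 646.4 t; yield = 99.30%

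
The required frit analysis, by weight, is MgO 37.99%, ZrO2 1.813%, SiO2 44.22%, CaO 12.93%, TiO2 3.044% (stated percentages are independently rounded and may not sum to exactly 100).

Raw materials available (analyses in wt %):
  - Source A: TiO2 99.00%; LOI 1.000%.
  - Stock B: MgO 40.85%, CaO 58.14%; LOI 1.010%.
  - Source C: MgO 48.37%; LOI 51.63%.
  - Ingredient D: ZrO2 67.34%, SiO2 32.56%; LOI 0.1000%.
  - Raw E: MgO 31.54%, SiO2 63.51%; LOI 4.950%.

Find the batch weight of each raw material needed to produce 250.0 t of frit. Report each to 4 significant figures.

Batch per 250.0 t frit:
  Source A: 7.687 t
  Stock B: 55.60 t
  Source C: 38.14 t
  Ingredient D: 6.731 t
  Raw E: 170.6 t
Total batch = 278.8 t; LOI loss = 28.78 t; yield = 89.68%

All arithmetic runs at full precision end to end; mid-chain values are displayed with 4-significant-figure rounding in the working; exactly one rounding goes into every reported value; derived quantities (the yield, net glass mass, ignition loss, the five compositions, totals) are computed at full float precision starting from the weights for 250.0 t of glass, as quoted within question or answer.
Oxide-by-oxide targets in 250.0 t frit:
  MgO: 37.99% × 250.0 = 94.98 t
  ZrO2: 1.813% × 250.0 = 4.532 t
  SiO2: 44.22% × 250.0 = 110.6 t
  CaO: 12.93% × 250.0 = 32.33 t
  TiO2: 3.044% × 250.0 = 7.610 t
A balance pass over the oxides, using the reported weights, at the basis given (sums match the target masses modulo rounding of the values):
  MgO: 55.60·0.4085 + 38.14·0.4837 + 170.6·0.3154 = 94.97 t (target 94.98 t)
  ZrO2: 6.731·0.6734 = 4.533 t (target 4.532 t)
  SiO2: 6.731·0.3256 + 170.6·0.6351 = 110.5 t (target 110.6 t)
  CaO: 55.60·0.5814 = 32.33 t (target 32.33 t)
  TiO2: 7.687·0.9900 = 7.610 t (target 7.610 t)
Glass-mass closure: batch total minus LOI = 250.0 t (the Σ of target masses is 250.0 t; versus the stated basis of 250.0 t — deltas are rounding alone).
Summing the batch: Σ batch = 278.8 t; the LOI term Σ batch·LOI equals 28.78 t; yield: glass divided by total = 89.68%.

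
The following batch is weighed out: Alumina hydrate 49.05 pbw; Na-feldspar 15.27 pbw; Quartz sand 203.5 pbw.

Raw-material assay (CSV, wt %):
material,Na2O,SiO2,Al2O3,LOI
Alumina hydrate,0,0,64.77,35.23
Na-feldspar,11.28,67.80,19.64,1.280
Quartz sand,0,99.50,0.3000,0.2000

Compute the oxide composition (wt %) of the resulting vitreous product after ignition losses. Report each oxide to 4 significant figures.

The intermediate values are shown rounded to 4 significant digits alongside each step — each numeric step maintains exact precision end to end — each reported figure is rounded only once — derived quantities are re-derived in full precision (totals, LOI, glass mass, the yield, three oxide percentages) from the weighed amounts on 249.9 pbw of glass exactly as shown in problem or answer.
Mass of each oxide from the mix:
  Na2O: 15.27·0.1128 = 1.722 pbw
  SiO2: 15.27·0.6780 + 203.5·0.9950 = 212.8 pbw
  Al2O3: 49.05·0.6477 + 15.27·0.1964 + 203.5·0.003000 = 35.38 pbw
LOI: 49.05·0.3523 + 15.27·0.01280 + 203.5·0.002000 = 17.88 pbw
batch − LOI leaves glass = 267.8 − 17.88 = 249.9 pbw (matching Σ of the oxides)
each oxide over glass, ×100, is wt %

Glass mass = 249.9 pbw (batch 267.8 − LOI 17.88).
Composition: Na2O 0.6892%, SiO2 85.16%, Al2O3 14.16%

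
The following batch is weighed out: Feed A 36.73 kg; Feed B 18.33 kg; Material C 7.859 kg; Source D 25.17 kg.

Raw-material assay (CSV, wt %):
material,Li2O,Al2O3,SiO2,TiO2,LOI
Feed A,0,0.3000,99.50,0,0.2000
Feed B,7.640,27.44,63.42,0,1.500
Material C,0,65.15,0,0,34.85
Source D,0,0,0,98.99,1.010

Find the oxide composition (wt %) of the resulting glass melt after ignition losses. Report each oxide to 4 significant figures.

Each numeric step maintains full precision end to end — intermediates appear (rounded to four significant figures) when written out — a single rounding completes each reported figure — derived quantities are recomputed in exact precision (four oxide percentages, ignition loss, the totals, net glass mass, the yield) using the weight values at 84.75 kg of glass as set out in the problem or the answer.
Oxide-by-oxide delivered mass:
  Li2O: 18.33·0.07640 = 1.400 kg
  Al2O3: 36.73·0.003000 + 18.33·0.2744 + 7.859·0.6515 = 10.26 kg
  SiO2: 36.73·0.9950 + 18.33·0.6342 = 48.17 kg
  TiO2: 25.17·0.9899 = 24.92 kg
LOI: 36.73·0.002000 + 18.33·0.01500 + 7.859·0.3485 + 25.17·0.01010 = 3.341 kg
Net of LOI, the glass mass = 88.09 − 3.341 = 84.75 kg (= the summed oxide contributions)
wt %: oxide over glass, times 100

Glass mass = 84.75 kg (batch 88.09 − LOI 3.341).
Composition: Li2O 1.652%, Al2O3 12.11%, SiO2 56.84%, TiO2 29.40%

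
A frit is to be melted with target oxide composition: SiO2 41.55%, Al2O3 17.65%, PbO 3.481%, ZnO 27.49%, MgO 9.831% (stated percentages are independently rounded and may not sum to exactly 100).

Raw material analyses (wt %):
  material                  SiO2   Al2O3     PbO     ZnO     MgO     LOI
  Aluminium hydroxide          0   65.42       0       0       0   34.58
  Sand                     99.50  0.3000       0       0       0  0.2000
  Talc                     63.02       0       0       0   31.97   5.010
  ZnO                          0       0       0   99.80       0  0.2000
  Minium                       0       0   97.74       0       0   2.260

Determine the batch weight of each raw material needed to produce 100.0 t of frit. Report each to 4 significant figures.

Each numeric step holds exact precision from start to finish. Values along the way are displayed, rounded to 4 significant figures, as written — every reported figure receives exactly one rounding. Derived quantities (five oxide percentages, LOI, the totals, net glass mass, the yield) are carried starting from the weights on 100.0 t of glass in exact precision, as quoted within problem or answer.
Per-oxide target masses for 100.0 t frit:
  SiO2: 41.55% × 100.0 = 41.55 t
  Al2O3: 17.65% × 100.0 = 17.65 t
  PbO: 3.481% × 100.0 = 3.481 t
  ZnO: 27.49% × 100.0 = 27.49 t
  MgO: 9.831% × 100.0 = 9.831 t
Balance tally, oxide-wise, applying the batch weights above, at the basis given (sum by sum, the targets are met up to rounding of the answer):
  SiO2: 22.28·0.9950 + 30.75·0.6302 = 41.55 t (target 41.55 t)
  Al2O3: 26.88·0.6542 + 22.28·0.003000 = 17.65 t (target 17.65 t)
  PbO: 3.561·0.9774 = 3.481 t (target 3.481 t)
  ZnO: 27.55·0.9980 = 27.49 t (target 27.49 t)
  MgO: 30.75·0.3197 = 9.831 t (target 9.831 t)
Mass balance on the glass: batch total minus LOI = 100.0 t (the Σ of target masses is 100.0 t; versus the stated basis of 100.0 t — a pure rounding effect).
Whole-batch sum: Σ batch = 111.0 t; LOI removed, Σ of batch·LOI: 11.02 t; the yield ratio, glass ÷ batch: 90.08%.

Batch per 100.0 t frit:
  Aluminium hydroxide: 26.88 t
  Sand: 22.28 t
  Talc: 30.75 t
  ZnO: 27.55 t
  Minium: 3.561 t
Total batch = 111.0 t; LOI loss = 11.02 t; yield = 90.08%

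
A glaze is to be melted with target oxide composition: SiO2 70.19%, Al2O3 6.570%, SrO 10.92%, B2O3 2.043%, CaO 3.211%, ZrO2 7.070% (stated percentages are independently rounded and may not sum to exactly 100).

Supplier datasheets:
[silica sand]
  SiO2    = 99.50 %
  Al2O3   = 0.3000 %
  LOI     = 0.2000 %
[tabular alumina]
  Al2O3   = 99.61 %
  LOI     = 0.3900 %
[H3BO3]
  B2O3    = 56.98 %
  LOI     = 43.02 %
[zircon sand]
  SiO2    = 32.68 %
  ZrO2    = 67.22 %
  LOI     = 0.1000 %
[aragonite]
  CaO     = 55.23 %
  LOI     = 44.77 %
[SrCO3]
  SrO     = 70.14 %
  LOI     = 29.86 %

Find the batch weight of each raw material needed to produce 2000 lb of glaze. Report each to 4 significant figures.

All internal work keeps exact precision throughout — values along the way are displayed rounded to four significant digits within the worked lines — each reported value is rounded once only — the derived quantities are recomputed at exact precision (LOI, the totals, the yield, six oxide percentages, net glass mass) starting from the weights on 2000 lb of glass, as quoted within the question or the answer.
Target masses of each oxide per 2000 lb glaze:
  SiO2: 70.19% × 2000 = 1404 lb
  Al2O3: 6.570% × 2000 = 131.4 lb
  SrO: 10.92% × 2000 = 218.4 lb
  B2O3: 2.043% × 2000 = 40.86 lb
  CaO: 3.211% × 2000 = 64.22 lb
  ZrO2: 7.070% × 2000 = 141.4 lb
Oxide-by-oxide audit on the weights just shown, against the basis in use (target by target, the sums agree inside rounding margins):
  SiO2: 1342·0.9950 + 210.4·0.3268 = 1404 lb (target 1404 lb)
  Al2O3: 1342·0.003000 + 127.9·0.9961 = 131.4 lb (target 131.4 lb)
  SrO: 311.4·0.7014 = 218.4 lb (target 218.4 lb)
  B2O3: 71.71·0.5698 = 40.86 lb (target 40.86 lb)
  CaO: 116.3·0.5523 = 64.23 lb (target 64.22 lb)
  ZrO2: 210.4·0.6722 = 141.4 lb (target 141.4 lb)
Mass balance on the glass: the batch minus its LOI: 2000 lb (summing oxide targets gives 2000 lb; the stated basis being 2000 lb — gaps are rounding artifacts).
Whole-batch sum: Σ batch = 2180 lb; ignition loss, Σ(batch × LOI) = 179.3 lb; glass ÷ batch gives a yield of 91.77%.

Batch per 2000 lb glaze:
  silica sand: 1342 lb
  tabular alumina: 127.9 lb
  H3BO3: 71.71 lb
  zircon sand: 210.4 lb
  aragonite: 116.3 lb
  SrCO3: 311.4 lb
Total batch = 2180 lb; LOI loss = 179.3 lb; yield = 91.77%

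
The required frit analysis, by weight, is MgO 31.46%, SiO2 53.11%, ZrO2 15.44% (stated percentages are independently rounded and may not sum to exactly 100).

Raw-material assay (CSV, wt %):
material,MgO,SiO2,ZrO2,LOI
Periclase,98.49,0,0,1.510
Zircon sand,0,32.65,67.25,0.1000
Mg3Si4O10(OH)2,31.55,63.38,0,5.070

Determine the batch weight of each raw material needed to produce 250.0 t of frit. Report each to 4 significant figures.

Batch per 250.0 t frit:
  Periclase: 22.22 t
  Zircon sand: 57.40 t
  Mg3Si4O10(OH)2: 179.9 t
Total batch = 259.5 t; LOI loss = 9.514 t; yield = 96.33%

In-progress results are shown, rounded to 4 significant digits, in the printout; exact precision is held at every stage; every reported number receives exactly one rounding — the derived quantities are carried from the weighed amounts per 250.0 t of glass in full precision (LOI, glass mass, totals, the yield, the three compositions), exactly as printed in the question or the answer.
Target oxide masses per 250.0 t frit:
  MgO: 31.46% × 250.0 = 78.65 t
  SiO2: 53.11% × 250.0 = 132.8 t
  ZrO2: 15.44% × 250.0 = 38.60 t
Checking each oxide sum applying the batch weights above, relative to the basis at hand (summed amounts equal target values once rounding is allowed for):
  MgO: 22.22·0.9849 + 179.9·0.3155 = 78.64 t (target 78.65 t)
  SiO2: 57.40·0.3265 + 179.9·0.6338 = 132.8 t (target 132.8 t)
  ZrO2: 57.40·0.6725 = 38.60 t (target 38.60 t)
Glass-mass sanity pass: total charge less LOI = 250.0 t (summing oxide targets gives 250.0 t; versus the stated basis of 250.0 t — gaps are rounding artifacts).
Total batch = Σ batch = 259.5 t; loss to ignition Σ batch·LOI = 9.514 t; yield = glass ÷ total batch = 96.33%.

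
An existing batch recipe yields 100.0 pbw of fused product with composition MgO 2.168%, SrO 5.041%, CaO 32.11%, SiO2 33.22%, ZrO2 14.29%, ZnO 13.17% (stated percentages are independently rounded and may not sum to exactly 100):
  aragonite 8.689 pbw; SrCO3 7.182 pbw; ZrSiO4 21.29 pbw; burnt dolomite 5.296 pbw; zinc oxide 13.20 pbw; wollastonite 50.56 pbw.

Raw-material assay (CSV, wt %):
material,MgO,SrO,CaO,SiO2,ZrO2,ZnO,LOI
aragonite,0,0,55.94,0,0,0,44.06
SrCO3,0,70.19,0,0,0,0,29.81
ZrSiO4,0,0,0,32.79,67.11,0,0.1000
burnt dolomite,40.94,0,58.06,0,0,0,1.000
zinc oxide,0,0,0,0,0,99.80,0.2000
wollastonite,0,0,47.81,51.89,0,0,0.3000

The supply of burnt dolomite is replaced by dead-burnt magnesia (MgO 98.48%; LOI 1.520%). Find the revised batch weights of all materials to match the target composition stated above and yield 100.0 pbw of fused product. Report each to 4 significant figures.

Mid-chain values are displayed (rounded to 4 significant digits) on the page — the working math keeps full precision all the way through — every reported result is rounded once only; derived quantities are carried in full float precision (the yield, LOI, totals, the six compositions, net glass mass) starting from the weights on 100.0 pbw of glass as they appear in problem or answer.
Oxide mass targets, per 100.0 pbw fused product:
  MgO: 2.168% × 100.0 = 2.168 pbw
  SrO: 5.041% × 100.0 = 5.041 pbw
  CaO: 32.11% × 100.0 = 32.11 pbw
  SiO2: 33.22% × 100.0 = 33.22 pbw
  ZrO2: 14.29% × 100.0 = 14.29 pbw
  ZnO: 13.17% × 100.0 = 13.17 pbw
Checking each oxide sum from the weights as reported, under the basis named above (target by target, the sums agree within answer rounding):
  MgO: 2.201·0.9848 = 2.168 pbw (target 2.168 pbw)
  SrO: 7.182·0.7019 = 5.041 pbw (target 5.041 pbw)
  CaO: 14.19·0.5594 + 50.56·0.4781 = 32.11 pbw (target 32.11 pbw)
  SiO2: 21.29·0.3279 + 50.56·0.5189 = 33.22 pbw (target 33.22 pbw)
  ZrO2: 21.29·0.6711 = 14.29 pbw (target 14.29 pbw)
  ZnO: 13.20·0.9980 = 13.17 pbw (target 13.17 pbw)
Glass-mass bookkeeping: the batch minus its LOI: 100.0 pbw (targets for the oxides total 100.0 pbw; versus the stated basis of 100.0 pbw — a pure rounding effect).
Summing the batch: Σ batch = 108.6 pbw; the LOI term Σ batch·LOI equals 8.626 pbw; glass ÷ batch gives a yield of 92.06%.

Revised batch per 100.0 pbw fused product:
  aragonite: 14.19 pbw
  SrCO3: 7.182 pbw
  ZrSiO4: 21.29 pbw
  dead-burnt magnesia: 2.201 pbw
  zinc oxide: 13.20 pbw
  wollastonite: 50.56 pbw
Total batch = 108.6 pbw; LOI loss = 8.626 pbw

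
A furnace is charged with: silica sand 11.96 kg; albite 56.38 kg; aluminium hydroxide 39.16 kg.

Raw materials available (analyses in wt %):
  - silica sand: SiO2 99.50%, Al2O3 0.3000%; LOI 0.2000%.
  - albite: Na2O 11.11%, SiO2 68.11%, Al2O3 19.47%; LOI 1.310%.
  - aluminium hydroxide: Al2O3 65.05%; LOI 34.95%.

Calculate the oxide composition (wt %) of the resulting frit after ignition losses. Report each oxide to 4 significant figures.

All internal work keeps exact precision at all times. Mid-chain values are shown, rounded to four significant figures, on the page — each reported result is rounded once only — derived quantities (the yield, LOI, totals, net glass mass, three oxide percentages) are computed using the weight values for 93.05 kg of glass at full float precision, as quoted within the question or the answer.
Delivered oxide masses:
  Na2O: 56.38·0.1111 = 6.264 kg
  SiO2: 11.96·0.9950 + 56.38·0.6811 = 50.30 kg
  Al2O3: 11.96·0.003000 + 56.38·0.1947 + 39.16·0.6505 = 36.49 kg
LOI: 11.96·0.002000 + 56.38·0.01310 + 39.16·0.3495 = 14.45 kg
Glass mass = batch − LOI = 107.5 − 14.45 = 93.05 kg (equal to the oxide-mass sum)
oxide / glass × 100 gives the wt %

Glass mass = 93.05 kg (batch 107.5 − LOI 14.45).
Composition: Na2O 6.732%, SiO2 54.06%, Al2O3 39.21%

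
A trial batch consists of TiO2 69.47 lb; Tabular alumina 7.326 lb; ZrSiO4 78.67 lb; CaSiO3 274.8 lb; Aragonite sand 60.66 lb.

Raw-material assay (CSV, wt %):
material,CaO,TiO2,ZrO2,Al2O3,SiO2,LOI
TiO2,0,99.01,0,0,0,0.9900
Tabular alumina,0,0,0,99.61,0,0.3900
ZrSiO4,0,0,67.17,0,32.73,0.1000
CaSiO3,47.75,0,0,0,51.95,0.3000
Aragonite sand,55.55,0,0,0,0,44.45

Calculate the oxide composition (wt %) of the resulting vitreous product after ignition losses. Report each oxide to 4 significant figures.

The whole derivation carries full precision from start to finish; working values are displayed (rounded to four significant digits) across the worked steps — every reported value undergoes a single rounding; the derived quantities are carried at exact precision (ignition loss, the totals, glass mass, the yield, five oxide percentages) from the weighed amounts per 462.3 lb of glass as set out in the question or the answer.
Oxide masses out of the charge:
  CaO: 274.8·0.4775 + 60.66·0.5555 = 164.9 lb
  TiO2: 69.47·0.9901 = 68.78 lb
  ZrO2: 78.67·0.6717 = 52.84 lb
  Al2O3: 7.326·0.9961 = 7.297 lb
  SiO2: 78.67·0.3273 + 274.8·0.5195 = 168.5 lb
LOI: 69.47·0.009900 + 7.326·0.003900 + 78.67·0.001000 + 274.8·0.003000 + 60.66·0.4445 = 28.58 lb
batch − LOI leaves glass = 490.9 − 28.58 = 462.3 lb (the oxide masses sum to this)
each oxide over glass, ×100, is wt %

Glass mass = 462.3 lb (batch 490.9 − LOI 28.58).
Composition: CaO 35.67%, TiO2 14.88%, ZrO2 11.43%, Al2O3 1.578%, SiO2 36.45%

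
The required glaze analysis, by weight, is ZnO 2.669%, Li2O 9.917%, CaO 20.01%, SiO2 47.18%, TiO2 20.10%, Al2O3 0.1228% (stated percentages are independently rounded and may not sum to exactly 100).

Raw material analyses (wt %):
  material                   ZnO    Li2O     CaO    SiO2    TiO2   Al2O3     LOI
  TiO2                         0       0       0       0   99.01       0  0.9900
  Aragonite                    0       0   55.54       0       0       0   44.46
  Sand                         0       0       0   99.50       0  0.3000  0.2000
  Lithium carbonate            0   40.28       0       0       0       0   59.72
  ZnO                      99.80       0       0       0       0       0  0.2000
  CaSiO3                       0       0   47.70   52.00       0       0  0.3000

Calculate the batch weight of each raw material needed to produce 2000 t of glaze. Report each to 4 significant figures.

Batch per 2000 t glaze:
  TiO2: 406.0 t
  Aragonite: 507.5 t
  Sand: 818.7 t
  Lithium carbonate: 492.4 t
  ZnO: 53.49 t
  CaSiO3: 248.1 t
Total batch = 2526 t; LOI loss = 526.2 t; yield = 79.17%

Every computation runs at exact precision through the solve — working values appear with 4-significant-figure rounding in the printout. A single rounding finalizes every reported number. Derived quantities (the six compositions, yield, totals, ignition loss, net glass mass) are rebuilt in full float precision from the batch weights per 2000 t of glass, exactly as shown in the question or the answer.
Per-oxide target masses for 2000 t glaze:
  ZnO: 2.669% × 2000 = 53.38 t
  Li2O: 9.917% × 2000 = 198.3 t
  CaO: 20.01% × 2000 = 400.2 t
  SiO2: 47.18% × 2000 = 943.6 t
  TiO2: 20.10% × 2000 = 402.0 t
  Al2O3: 0.1228% × 2000 = 2.456 t
Mass-balance tally per oxide from the weights as reported, on the stated basis (sum by sum, the targets are met inside rounding margins):
  ZnO: 53.49·0.9980 = 53.38 t (target 53.38 t)
  Li2O: 492.4·0.4028 = 198.3 t (target 198.3 t)
  CaO: 507.5·0.5554 + 248.1·0.4770 = 400.2 t (target 400.2 t)
  SiO2: 818.7·0.9950 + 248.1·0.5200 = 943.6 t (target 943.6 t)
  TiO2: 406.0·0.9901 = 402.0 t (target 402.0 t)
  Al2O3: 818.7·0.003000 = 2.456 t (target 2.456 t)
Glass-mass sanity pass: whole batch net of LOI = 2000 t (summing oxide targets gives 2000 t; the stated basis being 2000 t — differing by rounding only).
Batch total: Σ batch = 2526 t; the LOI term Σ batch·LOI equals 526.2 t; glass ÷ batch gives a yield of 79.17%.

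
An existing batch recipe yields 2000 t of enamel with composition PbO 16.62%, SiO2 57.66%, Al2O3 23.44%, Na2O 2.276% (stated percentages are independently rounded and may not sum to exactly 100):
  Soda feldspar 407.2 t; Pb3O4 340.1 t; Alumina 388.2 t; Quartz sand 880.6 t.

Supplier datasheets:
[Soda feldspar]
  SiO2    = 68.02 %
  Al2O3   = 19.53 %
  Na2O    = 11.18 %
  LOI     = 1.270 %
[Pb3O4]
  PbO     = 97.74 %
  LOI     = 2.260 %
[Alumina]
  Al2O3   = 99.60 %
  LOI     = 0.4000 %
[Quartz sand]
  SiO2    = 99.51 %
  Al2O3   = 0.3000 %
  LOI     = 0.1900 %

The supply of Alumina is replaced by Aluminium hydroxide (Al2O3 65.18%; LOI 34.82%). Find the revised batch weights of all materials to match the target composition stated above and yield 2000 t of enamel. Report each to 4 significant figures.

Revised batch per 2000 t enamel:
  Soda feldspar: 407.2 t
  Pb3O4: 340.1 t
  Aluminium hydroxide: 593.2 t
  Quartz sand: 880.6 t
Total batch = 2221 t; LOI loss = 221.1 t

Intermediates appear (rounded to four significant figures) when written out. Exact precision is held in all steps — exactly one rounding goes into each reported value; all derived quantities are recomputed in full precision (net glass mass, LOI, yield, four oxide percentages, the totals) starting from the weights at 2000 t of glass as quoted within the problem or the answer.
Target oxide masses per 2000 t enamel:
  PbO: 16.62% × 2000 = 332.4 t
  SiO2: 57.66% × 2000 = 1153 t
  Al2O3: 23.44% × 2000 = 468.8 t
  Na2O: 2.276% × 2000 = 45.52 t
Per-oxide balance check per the reported batch figures, for the quoted basis mass (sum by sum, the targets are met modulo rounding of the values):
  PbO: 340.1·0.9774 = 332.4 t (target 332.4 t)
  SiO2: 407.2·0.6802 + 880.6·0.9951 = 1153 t (target 1153 t)
  Al2O3: 407.2·0.1953 + 593.2·0.6518 + 880.6·0.003000 = 468.8 t (target 468.8 t)
  Na2O: 407.2·0.1118 = 45.52 t (target 45.52 t)
Glass mass check: Σ batch − LOI loss = 2000 t (the Σ of target masses is 2000 t; against the stated basis, 2000 t — any gap is answer rounding).
Summing the batch: Σ batch = 2221 t; Σ batch·LOI gives LOI loss = 221.1 t; glass ÷ batch gives a yield of 90.05%.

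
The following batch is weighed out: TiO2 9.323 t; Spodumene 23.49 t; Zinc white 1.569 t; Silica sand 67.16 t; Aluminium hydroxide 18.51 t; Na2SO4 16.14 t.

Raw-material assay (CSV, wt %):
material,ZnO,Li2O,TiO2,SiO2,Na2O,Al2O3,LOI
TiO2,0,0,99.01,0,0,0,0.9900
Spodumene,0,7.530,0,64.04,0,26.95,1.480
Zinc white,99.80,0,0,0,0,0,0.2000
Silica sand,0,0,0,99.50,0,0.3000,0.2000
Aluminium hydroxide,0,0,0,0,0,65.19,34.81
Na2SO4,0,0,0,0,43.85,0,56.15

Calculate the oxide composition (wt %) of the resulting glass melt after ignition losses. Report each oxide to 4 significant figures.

Glass mass = 120.1 t (batch 136.2 − LOI 16.08).
Composition: ZnO 1.304%, Li2O 1.473%, TiO2 7.685%, SiO2 68.16%, Na2O 5.892%, Al2O3 15.48%

Values along the way are shown (rounded to 4 significant digits) in the printout; all internal work runs at exact precision at each step; every reported number takes a single rounding — the derived quantities are rebuilt in full precision (ignition loss, totals, yield, glass mass, the six compositions) from the weighed amounts per 120.1 t of glass, as given in problem or answer.
Mass of each oxide from the mix:
  ZnO: 1.569·0.9980 = 1.566 t
  Li2O: 23.49·0.07530 = 1.769 t
  TiO2: 9.323·0.9901 = 9.231 t
  SiO2: 23.49·0.6404 + 67.16·0.9950 = 81.87 t
  Na2O: 16.14·0.4385 = 7.077 t
  Al2O3: 23.49·0.2695 + 67.16·0.003000 + 18.51·0.6519 = 18.60 t
LOI: 9.323·0.009900 + 23.49·0.01480 + 1.569·0.002000 + 67.16·0.002000 + 18.51·0.3481 + 16.14·0.5615 = 16.08 t
batch − LOI leaves glass = 136.2 − 16.08 = 120.1 t (= Σ oxide masses)
oxide / glass × 100 gives the wt %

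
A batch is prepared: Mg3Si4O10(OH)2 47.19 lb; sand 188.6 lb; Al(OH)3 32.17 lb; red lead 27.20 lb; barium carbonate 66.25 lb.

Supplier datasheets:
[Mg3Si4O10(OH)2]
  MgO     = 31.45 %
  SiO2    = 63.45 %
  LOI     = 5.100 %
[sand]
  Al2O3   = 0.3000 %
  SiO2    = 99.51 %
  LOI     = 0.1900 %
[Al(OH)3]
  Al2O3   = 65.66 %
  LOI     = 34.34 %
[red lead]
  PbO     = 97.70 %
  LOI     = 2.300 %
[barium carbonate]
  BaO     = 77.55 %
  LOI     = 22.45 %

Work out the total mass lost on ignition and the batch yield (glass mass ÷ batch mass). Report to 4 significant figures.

LOI loss = 29.31 lb; glass = 332.1 lb; yield = 91.89%

Every computation carries full precision in every operation — the intermediate values are printed (rounded to 4 significant figures) on the page; every reported number is rounded once only; all derived quantities (yield, LOI, net glass mass, five oxide percentages, the totals) are computed using the weight values on 332.1 lb of glass at exact precision, as given in the problem or the answer.
Per-material ignition loss:
  Mg3Si4O10(OH)2: 47.19 × 0.05100 = 2.407 lb
  sand: 188.6 × 0.001900 = 0.3583 lb
  Al(OH)3: 32.17 × 0.3434 = 11.05 lb
  red lead: 27.20 × 0.02300 = 0.6256 lb
  barium carbonate: 66.25 × 0.2245 = 14.87 lb
Total LOI = 29.31 lb
Glass = batch − LOI = 361.4 − 29.31 = 332.1 lb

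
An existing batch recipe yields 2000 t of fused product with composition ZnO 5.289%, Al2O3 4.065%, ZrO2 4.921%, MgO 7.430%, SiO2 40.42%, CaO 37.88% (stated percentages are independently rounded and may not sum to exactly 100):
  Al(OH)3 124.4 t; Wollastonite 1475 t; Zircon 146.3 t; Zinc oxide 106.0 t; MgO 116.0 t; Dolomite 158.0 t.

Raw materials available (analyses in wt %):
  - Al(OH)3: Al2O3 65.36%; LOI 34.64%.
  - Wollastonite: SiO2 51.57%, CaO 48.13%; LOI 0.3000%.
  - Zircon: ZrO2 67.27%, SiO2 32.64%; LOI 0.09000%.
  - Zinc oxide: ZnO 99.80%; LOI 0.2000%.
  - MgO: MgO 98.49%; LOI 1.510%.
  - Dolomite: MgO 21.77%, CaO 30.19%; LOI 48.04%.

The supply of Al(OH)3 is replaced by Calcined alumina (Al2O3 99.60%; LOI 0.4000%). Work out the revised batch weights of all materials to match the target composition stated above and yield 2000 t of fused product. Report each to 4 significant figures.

Revised batch per 2000 t fused product:
  Calcined alumina: 81.63 t
  Wollastonite: 1475 t
  Zircon: 146.3 t
  Zinc oxide: 106.0 t
  MgO: 116.0 t
  Dolomite: 158.0 t
Total batch = 2083 t; LOI loss = 82.75 t

Intermediates are displayed rounded to 4 significant figures at each printed step. Every computation carries full precision through the solve. Every reported figure is rounded once only. All derived quantities (glass mass, the totals, the six compositions, yield, ignition loss) are recomputed starting from the weights at 2000 t of glass at full precision, precisely as stated by either problem or answer.
The oxide mass targets at 2000 t fused product:
  ZnO: 5.289% × 2000 = 105.8 t
  Al2O3: 4.065% × 2000 = 81.30 t
  ZrO2: 4.921% × 2000 = 98.42 t
  MgO: 7.430% × 2000 = 148.6 t
  SiO2: 40.42% × 2000 = 808.4 t
  CaO: 37.88% × 2000 = 757.6 t
Per-oxide balance check from the weights as reported, against the basis in use (delivered sums recover each target modulo rounding of the values):
  ZnO: 106.0·0.9980 = 105.8 t (target 105.8 t)
  Al2O3: 81.63·0.9960 = 81.30 t (target 81.30 t)
  ZrO2: 146.3·0.6727 = 98.42 t (target 98.42 t)
  MgO: 116.0·0.9849 + 158.0·0.2177 = 148.6 t (target 148.6 t)
  SiO2: 1475·0.5157 + 146.3·0.3264 = 808.4 t (target 808.4 t)
  CaO: 1475·0.4813 + 158.0·0.3019 = 757.6 t (target 757.6 t)
Mass balance on the glass: net batch after ignition = 2000 t (the targets, summed, come to 2000 t; basis as stated: 2000 t — rounding explains the deltas).
Adding the batch up: Σ batch = 2083 t; loss to ignition Σ batch·LOI = 82.75 t; yield, glass over the total, = 96.03%.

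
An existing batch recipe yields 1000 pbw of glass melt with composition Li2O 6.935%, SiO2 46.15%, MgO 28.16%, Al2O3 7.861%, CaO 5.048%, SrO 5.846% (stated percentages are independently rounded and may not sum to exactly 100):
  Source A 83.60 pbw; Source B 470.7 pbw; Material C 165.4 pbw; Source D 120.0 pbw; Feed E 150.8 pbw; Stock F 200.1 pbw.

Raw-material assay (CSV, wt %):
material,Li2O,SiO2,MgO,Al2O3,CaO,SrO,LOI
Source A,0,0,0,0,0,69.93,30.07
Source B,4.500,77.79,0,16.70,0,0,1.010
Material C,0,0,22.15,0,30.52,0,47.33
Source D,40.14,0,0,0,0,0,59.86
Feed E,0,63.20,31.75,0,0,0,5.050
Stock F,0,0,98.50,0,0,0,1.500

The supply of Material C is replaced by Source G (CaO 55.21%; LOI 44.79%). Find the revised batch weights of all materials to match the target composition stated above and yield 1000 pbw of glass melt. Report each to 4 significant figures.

Revised batch per 1000 pbw glass melt:
  Source A: 83.60 pbw
  Source B: 470.7 pbw
  Source G: 91.43 pbw
  Source D: 120.0 pbw
  Feed E: 150.8 pbw
  Stock F: 237.3 pbw
Total batch = 1154 pbw; LOI loss = 153.9 pbw

Every computation keeps exact precision in every operation. Intermediates are shown, rounded to 4 significant figures, within the worked lines. Every reported number takes exactly one rounding; derived quantities are carried at full precision (the totals, six oxide percentages, the yield, LOI, net glass mass) starting from the weights on 1000 pbw of glass, as they appear in the question or the answer.
The oxide mass targets at 1000 pbw glass melt:
  Li2O: 6.935% × 1000 = 69.35 pbw
  SiO2: 46.15% × 1000 = 461.5 pbw
  MgO: 28.16% × 1000 = 281.6 pbw
  Al2O3: 7.861% × 1000 = 78.61 pbw
  CaO: 5.048% × 1000 = 50.48 pbw
  SrO: 5.846% × 1000 = 58.46 pbw
Sums-versus-targets review from the weights as reported, against the basis in use (every target is met by its sum once rounding is allowed for):
  Li2O: 470.7·0.04500 + 120.0·0.4014 = 69.35 pbw (target 69.35 pbw)
  SiO2: 470.7·0.7779 + 150.8·0.6320 = 461.5 pbw (target 461.5 pbw)
  MgO: 150.8·0.3175 + 237.3·0.9850 = 281.6 pbw (target 281.6 pbw)
  Al2O3: 470.7·0.1670 = 78.61 pbw (target 78.61 pbw)
  CaO: 91.43·0.5521 = 50.48 pbw (target 50.48 pbw)
  SrO: 83.60·0.6993 = 58.46 pbw (target 58.46 pbw)
The glass-mass cross-check: the batch minus its LOI: 1000 pbw (the targets, summed, come to 1000 pbw; versus the stated basis of 1000 pbw — differing by rounding only).
Whole-batch sum: Σ batch = 1154 pbw; LOI removed, Σ of batch·LOI: 153.9 pbw; yield, glass over the total, = 86.67%.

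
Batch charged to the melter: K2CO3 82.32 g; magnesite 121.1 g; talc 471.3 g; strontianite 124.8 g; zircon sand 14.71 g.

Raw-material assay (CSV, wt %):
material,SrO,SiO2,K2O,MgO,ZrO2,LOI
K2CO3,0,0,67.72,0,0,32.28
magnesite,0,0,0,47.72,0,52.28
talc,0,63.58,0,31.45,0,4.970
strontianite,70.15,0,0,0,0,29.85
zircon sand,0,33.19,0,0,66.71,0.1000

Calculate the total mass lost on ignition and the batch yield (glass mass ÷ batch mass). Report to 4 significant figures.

Each numeric step maintains full precision throughout. Values along the way are shown with 4-significant-figure rounding at each printed step. A single rounding completes every reported figure; derived quantities are rebuilt from the batch weights per 663.7 g of glass in full precision (glass mass, the totals, the five compositions, ignition loss, yield) as given in the problem or the answer.
Each material's LOI contribution:
  K2CO3: 82.32 × 0.3228 = 26.57 g
  magnesite: 121.1 × 0.5228 = 63.31 g
  talc: 471.3 × 0.04970 = 23.42 g
  strontianite: 124.8 × 0.2985 = 37.25 g
  zircon sand: 14.71 × 0.001000 = 0.01471 g
Total LOI = 150.6 g
Glass = batch − LOI = 814.2 − 150.6 = 663.7 g

LOI loss = 150.6 g; glass = 663.7 g; yield = 81.51%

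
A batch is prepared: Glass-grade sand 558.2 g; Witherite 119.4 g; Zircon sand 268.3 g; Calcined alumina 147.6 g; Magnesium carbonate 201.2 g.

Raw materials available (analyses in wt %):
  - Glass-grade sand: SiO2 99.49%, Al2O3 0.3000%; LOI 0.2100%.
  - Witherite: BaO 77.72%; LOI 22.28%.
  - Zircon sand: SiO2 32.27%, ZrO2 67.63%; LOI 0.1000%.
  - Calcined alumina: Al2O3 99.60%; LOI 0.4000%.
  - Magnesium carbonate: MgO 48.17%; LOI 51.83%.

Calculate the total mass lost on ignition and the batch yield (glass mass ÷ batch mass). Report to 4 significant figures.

LOI loss = 132.9 g; glass = 1162 g; yield = 89.73%

All arithmetic keeps full precision throughout. The intermediate values appear (rounded to 4 significant figures) as written — exactly one rounding lands on each reported figure; all derived quantities are re-derived at full precision (glass mass, the yield, totals, the five compositions, ignition loss) from the weighed amounts at 1162 g of glass, as quoted within the problem or answer text.
Each material's LOI contribution:
  Glass-grade sand: 558.2 × 0.002100 = 1.172 g
  Witherite: 119.4 × 0.2228 = 26.60 g
  Zircon sand: 268.3 × 0.001000 = 0.2683 g
  Calcined alumina: 147.6 × 0.004000 = 0.5904 g
  Magnesium carbonate: 201.2 × 0.5183 = 104.3 g
Total LOI = 132.9 g
Glass = batch − LOI = 1295 − 132.9 = 1162 g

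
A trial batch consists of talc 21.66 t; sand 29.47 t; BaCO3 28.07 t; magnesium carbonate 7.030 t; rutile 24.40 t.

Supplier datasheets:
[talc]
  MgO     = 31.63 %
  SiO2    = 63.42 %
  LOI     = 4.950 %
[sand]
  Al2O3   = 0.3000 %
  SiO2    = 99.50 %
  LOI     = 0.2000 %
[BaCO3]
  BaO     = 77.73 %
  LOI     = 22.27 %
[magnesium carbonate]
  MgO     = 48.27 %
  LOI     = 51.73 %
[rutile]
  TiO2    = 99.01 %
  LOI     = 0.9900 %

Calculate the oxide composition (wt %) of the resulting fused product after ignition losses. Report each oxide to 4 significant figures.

The whole derivation maintains full float precision in all steps. In-progress results are printed (rounded to four significant digits) in the working; each reported number includes exactly one rounding; all derived quantities (the yield, LOI, totals, the five compositions, net glass mass) are carried at exact precision using the weight values at 99.37 t of glass as written in either problem or answer.
Mass of each oxide from the mix:
  BaO: 28.07·0.7773 = 21.82 t
  TiO2: 24.40·0.9901 = 24.16 t
  MgO: 21.66·0.3163 + 7.030·0.4827 = 10.24 t
  Al2O3: 29.47·0.003000 = 0.08841 t
  SiO2: 21.66·0.6342 + 29.47·0.9950 = 43.06 t
LOI: 21.66·0.04950 + 29.47·0.002000 + 28.07·0.2227 + 7.030·0.5173 + 24.40·0.009900 = 11.26 t
batch − LOI leaves glass = 110.6 − 11.26 = 99.37 t (matching Σ of the oxides)
each oxide over glass, ×100, is wt %

Glass mass = 99.37 t (batch 110.6 − LOI 11.26).
Composition: BaO 21.96%, TiO2 24.31%, MgO 10.31%, Al2O3 0.08897%, SiO2 43.33%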